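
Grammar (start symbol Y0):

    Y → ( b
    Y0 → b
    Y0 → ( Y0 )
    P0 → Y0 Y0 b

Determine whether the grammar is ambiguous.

Unambiguous

(P0, Y are unreachable from Y0, so their rules don't affect L(Y0).) Each string is a nest of matched brackets around a single atom. An opening bracket forces the recursive rule; an atom forces the base rule.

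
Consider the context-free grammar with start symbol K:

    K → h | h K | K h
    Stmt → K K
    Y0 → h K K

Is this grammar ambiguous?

Ambiguous

Witness: h h

Derivation 1: K ⇒ h K ⇒ h h
Derivation 2: K ⇒ K h ⇒ h h

Two distinct leftmost derivations for the same string.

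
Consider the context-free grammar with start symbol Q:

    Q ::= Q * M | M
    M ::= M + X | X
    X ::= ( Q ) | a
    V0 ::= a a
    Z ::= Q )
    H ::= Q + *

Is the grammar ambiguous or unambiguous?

(V0, Z, H are unreachable from Q, so their rules don't affect L(Q).) This is a standard precedence ladder (Q over M over X), with each level left-recursive on its own operator ('*' at Q, '+' at M). That structure is LR(1), hence unambiguous.

Unambiguous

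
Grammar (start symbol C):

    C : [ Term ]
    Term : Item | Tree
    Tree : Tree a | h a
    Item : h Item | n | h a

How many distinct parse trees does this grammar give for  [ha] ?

Parse trees for [ha]:
  [C [ [Term [Item h a]] ]]
  [C [ [Term [Tree h a]] ]]

2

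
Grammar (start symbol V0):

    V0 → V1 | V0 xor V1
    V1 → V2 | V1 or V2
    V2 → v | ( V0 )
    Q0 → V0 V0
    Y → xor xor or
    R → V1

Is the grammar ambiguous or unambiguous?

(Q0, Y, R are unreachable from V0, so their rules don't affect L(V0).) This is a standard precedence ladder (V0 over V1 over V2), with each level left-recursive on its own operator ('xor' at V0, 'or' at V1). That structure is LR(1), hence unambiguous.

Unambiguous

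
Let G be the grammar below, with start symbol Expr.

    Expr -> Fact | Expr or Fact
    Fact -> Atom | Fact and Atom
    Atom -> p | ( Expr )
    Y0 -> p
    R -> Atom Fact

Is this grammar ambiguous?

Only Expr, Fact, Atom are reachable from Expr; ignoring the rest: The grammar is stratified — Expr handles 'or' (left-recursive), Fact handles 'and', Atom atoms. Each operator has a fixed associativity and precedence level, so every string has one parse.

Unambiguous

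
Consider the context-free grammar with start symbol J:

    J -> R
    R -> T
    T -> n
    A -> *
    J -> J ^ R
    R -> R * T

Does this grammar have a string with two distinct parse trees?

Unambiguous

Only J, R, T are reachable from J; ignoring the rest: The grammar is stratified — J handles '^' (left-recursive), R handles '*', T atoms. Each operator has a fixed associativity and precedence level, so every string has one parse.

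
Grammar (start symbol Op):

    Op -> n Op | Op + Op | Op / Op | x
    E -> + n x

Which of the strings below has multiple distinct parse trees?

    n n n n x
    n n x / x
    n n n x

n n n n x: 1 tree
n n x / x: 3 trees
n n n x: 1 tree

n n x / x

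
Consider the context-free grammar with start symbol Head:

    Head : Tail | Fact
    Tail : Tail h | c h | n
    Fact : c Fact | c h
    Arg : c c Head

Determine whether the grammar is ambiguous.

Witness: c h

Derivation 1: Head ⇒ Tail ⇒ c h
Derivation 2: Head ⇒ Fact ⇒ c h

Two distinct leftmost derivations for the same string.

Ambiguous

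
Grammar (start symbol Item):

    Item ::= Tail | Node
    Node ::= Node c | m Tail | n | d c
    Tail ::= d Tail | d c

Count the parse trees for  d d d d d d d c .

Parse trees for d d d d d d d c:
  [Item [Tail d [Tail d [Tail d [Tail d [Tail d [Tail d [Tail d c]]]]]]]]

1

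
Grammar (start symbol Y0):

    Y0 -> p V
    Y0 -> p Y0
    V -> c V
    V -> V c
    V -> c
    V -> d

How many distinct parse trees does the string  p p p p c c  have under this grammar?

Parse trees for p p p p c c:
  [Y0 p [Y0 p [Y0 p [Y0 p [V c [V c]]]]]]
  [Y0 p [Y0 p [Y0 p [Y0 p [V [V c] c]]]]]

2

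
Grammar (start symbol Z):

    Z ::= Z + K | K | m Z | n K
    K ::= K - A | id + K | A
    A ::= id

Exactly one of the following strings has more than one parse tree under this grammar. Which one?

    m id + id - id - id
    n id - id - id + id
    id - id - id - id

m id + id - id - id

m id + id - id - id: 5 trees
n id - id - id + id: 1 tree
id - id - id - id: 1 tree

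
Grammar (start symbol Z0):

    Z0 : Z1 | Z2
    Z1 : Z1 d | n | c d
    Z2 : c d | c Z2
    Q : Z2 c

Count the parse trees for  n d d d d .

Parse trees for n d d d d:
  [Z0 [Z1 [Z1 [Z1 [Z1 [Z1 n] d] d] d] d]]

1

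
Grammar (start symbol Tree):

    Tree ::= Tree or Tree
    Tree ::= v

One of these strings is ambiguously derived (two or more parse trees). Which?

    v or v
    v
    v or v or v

v or v: 1 tree
v: 1 tree
v or v or v: 2 trees

v or v or v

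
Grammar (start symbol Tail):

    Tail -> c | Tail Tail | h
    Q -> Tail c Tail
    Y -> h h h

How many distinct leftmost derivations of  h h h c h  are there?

Parse trees for h h h c h (showing first 6 of 14):
  [Tail [Tail h] [Tail [Tail h] [Tail [Tail h] [Tail [Tail c] [Tail h]]]]]
  [Tail [Tail h] [Tail [Tail h] [Tail [Tail [Tail h] [Tail c]] [Tail h]]]]
  [Tail [Tail h] [Tail [Tail [Tail h] [Tail h]] [Tail [Tail c] [Tail h]]]]
  [Tail [Tail h] [Tail [Tail [Tail h] [Tail [Tail h] [Tail c]]] [Tail h]]]
  [Tail [Tail h] [Tail [Tail [Tail [Tail h] [Tail h]] [Tail c]] [Tail h]]]
  [Tail [Tail [Tail h] [Tail h]] [Tail [Tail h] [Tail [Tail c] [Tail h]]]]

14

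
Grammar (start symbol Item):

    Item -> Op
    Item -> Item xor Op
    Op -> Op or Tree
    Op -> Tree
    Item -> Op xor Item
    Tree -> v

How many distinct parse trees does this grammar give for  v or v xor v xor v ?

4

Parse trees for v or v xor v xor v:
  [Item [Item [Item [Op [Op [Tree v]] or [Tree v]]] xor [Op [Tree v]]] xor [Op [Tree v]]]
  [Item [Item [Op [Op [Tree v]] or [Tree v]] xor [Item [Op [Tree v]]]] xor [Op [Tree v]]]
  [Item [Op [Op [Tree v]] or [Tree v]] xor [Item [Item [Op [Tree v]]] xor [Op [Tree v]]]]
  [Item [Op [Op [Tree v]] or [Tree v]] xor [Item [Op [Tree v]] xor [Item [Op [Tree v]]]]]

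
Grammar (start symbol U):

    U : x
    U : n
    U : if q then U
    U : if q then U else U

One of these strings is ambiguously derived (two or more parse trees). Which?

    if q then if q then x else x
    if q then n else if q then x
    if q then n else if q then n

if q then if q then x else x

if q then if q then x else x: 2 trees
if q then n else if q then x: 1 tree
if q then n else if q then n: 1 tree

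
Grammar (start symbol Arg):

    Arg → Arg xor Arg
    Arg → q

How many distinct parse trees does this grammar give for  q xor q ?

Parse trees for q xor q:
  [Arg [Arg q] xor [Arg q]]

1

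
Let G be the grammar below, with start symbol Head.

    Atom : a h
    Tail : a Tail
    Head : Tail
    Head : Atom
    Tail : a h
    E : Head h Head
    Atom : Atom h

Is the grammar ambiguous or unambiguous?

Ambiguous

Witness: a h

Derivation 1: Head ⇒ Tail ⇒ a h
Derivation 2: Head ⇒ Atom ⇒ a h

Two distinct leftmost derivations for the same string.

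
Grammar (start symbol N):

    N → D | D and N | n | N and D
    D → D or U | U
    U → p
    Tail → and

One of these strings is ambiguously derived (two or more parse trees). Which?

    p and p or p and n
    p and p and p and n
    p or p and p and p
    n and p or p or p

p or p and p and p

p and p or p and n: 1 tree
p and p and p and n: 1 tree
p or p and p and p: 4 trees
n and p or p or p: 1 tree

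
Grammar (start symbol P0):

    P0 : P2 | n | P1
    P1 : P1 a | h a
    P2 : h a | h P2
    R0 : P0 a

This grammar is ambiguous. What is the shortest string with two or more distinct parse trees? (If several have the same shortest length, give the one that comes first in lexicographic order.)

length 1: no string has ≥2 trees
length 2: h a has 2 parse trees

Two derivations of h a:
  P0 ⇒ P2 ⇒ h a
  P0 ⇒ P1 ⇒ h a

h a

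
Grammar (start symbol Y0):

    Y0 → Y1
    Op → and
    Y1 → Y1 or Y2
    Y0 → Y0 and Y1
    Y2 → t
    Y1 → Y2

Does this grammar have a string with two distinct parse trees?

Only Y0, Y1, Y2 are reachable from Y0; ignoring the rest: The grammar is stratified — Y0 handles 'and' (left-recursive), Y1 handles 'or', Y2 atoms. Each operator has a fixed associativity and precedence level, so every string has one parse.

Unambiguous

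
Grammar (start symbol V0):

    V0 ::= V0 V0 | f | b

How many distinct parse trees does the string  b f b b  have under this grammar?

5

Parse trees for b f b b:
  [V0 [V0 b] [V0 [V0 f] [V0 [V0 b] [V0 b]]]]
  [V0 [V0 b] [V0 [V0 [V0 f] [V0 b]] [V0 b]]]
  [V0 [V0 [V0 b] [V0 f]] [V0 [V0 b] [V0 b]]]
  [V0 [V0 [V0 b] [V0 [V0 f] [V0 b]]] [V0 b]]
  [V0 [V0 [V0 [V0 b] [V0 f]] [V0 b]] [V0 b]]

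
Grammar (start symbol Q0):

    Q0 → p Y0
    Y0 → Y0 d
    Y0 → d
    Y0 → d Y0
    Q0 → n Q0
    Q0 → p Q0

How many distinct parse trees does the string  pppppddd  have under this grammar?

4

Parse trees for pppppddd:
  [Q0 p [Q0 p [Q0 p [Q0 p [Q0 p [Y0 [Y0 [Y0 d] d] d]]]]]]
  [Q0 p [Q0 p [Q0 p [Q0 p [Q0 p [Y0 [Y0 d [Y0 d]] d]]]]]]
  [Q0 p [Q0 p [Q0 p [Q0 p [Q0 p [Y0 d [Y0 [Y0 d] d]]]]]]]
  [Q0 p [Q0 p [Q0 p [Q0 p [Q0 p [Y0 d [Y0 d [Y0 d]]]]]]]]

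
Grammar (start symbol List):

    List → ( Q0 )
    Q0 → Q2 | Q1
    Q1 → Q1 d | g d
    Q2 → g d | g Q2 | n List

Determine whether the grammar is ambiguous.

Ambiguous

Witness: ( g d )

Derivation 1: List ⇒ ( Q0 ) ⇒ ( Q2 ) ⇒ ( g d )
Derivation 2: List ⇒ ( Q0 ) ⇒ ( Q1 ) ⇒ ( g d )

Two distinct leftmost derivations for the same string.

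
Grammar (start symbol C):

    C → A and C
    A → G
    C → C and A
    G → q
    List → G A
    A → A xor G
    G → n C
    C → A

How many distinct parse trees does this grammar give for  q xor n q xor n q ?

2

Parse trees for q xor n q xor n q:
  [C [A [A [G q]] xor [G n [C [A [A [G q]] xor [G n [C [A [G q]]]]]]]]]
  [C [A [A [A [G q]] xor [G n [C [A [G q]]]]] xor [G n [C [A [G q]]]]]]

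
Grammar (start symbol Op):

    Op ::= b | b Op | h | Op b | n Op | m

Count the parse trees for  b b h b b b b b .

Parse trees for b b h b b b b b (showing first 6 of 21):
  [Op b [Op b [Op [Op [Op [Op [Op [Op h] b] b] b] b] b]]]
  [Op b [Op [Op b [Op [Op [Op [Op [Op h] b] b] b] b]] b]]
  [Op b [Op [Op [Op b [Op [Op [Op [Op h] b] b] b]] b] b]]
  [Op b [Op [Op [Op [Op b [Op [Op [Op h] b] b]] b] b] b]]
  [Op b [Op [Op [Op [Op [Op b [Op [Op h] b]] b] b] b] b]]
  [Op b [Op [Op [Op [Op [Op [Op b [Op h]] b] b] b] b] b]]

21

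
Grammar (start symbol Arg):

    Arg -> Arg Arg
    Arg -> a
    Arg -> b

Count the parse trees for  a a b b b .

Parse trees for a a b b b (showing first 6 of 14):
  [Arg [Arg a] [Arg [Arg a] [Arg [Arg b] [Arg [Arg b] [Arg b]]]]]
  [Arg [Arg a] [Arg [Arg a] [Arg [Arg [Arg b] [Arg b]] [Arg b]]]]
  [Arg [Arg a] [Arg [Arg [Arg a] [Arg b]] [Arg [Arg b] [Arg b]]]]
  [Arg [Arg a] [Arg [Arg [Arg a] [Arg [Arg b] [Arg b]]] [Arg b]]]
  [Arg [Arg a] [Arg [Arg [Arg [Arg a] [Arg b]] [Arg b]] [Arg b]]]
  [Arg [Arg [Arg a] [Arg a]] [Arg [Arg b] [Arg [Arg b] [Arg b]]]]

14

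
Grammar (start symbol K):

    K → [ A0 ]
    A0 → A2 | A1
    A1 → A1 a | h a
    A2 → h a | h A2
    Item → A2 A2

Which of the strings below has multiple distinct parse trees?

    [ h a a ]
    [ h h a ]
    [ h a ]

[ h a a ]: 1 tree
[ h h a ]: 1 tree
[ h a ]: 2 trees

[ h a ]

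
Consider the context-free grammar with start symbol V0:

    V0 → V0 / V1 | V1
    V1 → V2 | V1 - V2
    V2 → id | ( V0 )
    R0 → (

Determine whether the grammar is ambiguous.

Unambiguous

Only V0, V1, V2 are reachable from V0; ignoring the rest: V0 → V0 / V1 | V1  ;  V1 → V1 - V2 | V2  — a left-associative chain with V2 at the bottom. Each string factors uniquely by precedence.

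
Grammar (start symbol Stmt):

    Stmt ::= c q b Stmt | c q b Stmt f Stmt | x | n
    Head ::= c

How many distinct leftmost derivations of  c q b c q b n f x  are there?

Parse trees for c q b c q b n f x:
  [Stmt c q b [Stmt c q b [Stmt n] f [Stmt x]]]
  [Stmt c q b [Stmt c q b [Stmt n]] f [Stmt x]]

2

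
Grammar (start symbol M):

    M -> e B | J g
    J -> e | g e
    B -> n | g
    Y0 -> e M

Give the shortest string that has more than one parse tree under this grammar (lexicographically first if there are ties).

e g

length 2: e g has 2 parse trees

Two derivations of e g:
  M ⇒ e B ⇒ e g
  M ⇒ J g ⇒ e g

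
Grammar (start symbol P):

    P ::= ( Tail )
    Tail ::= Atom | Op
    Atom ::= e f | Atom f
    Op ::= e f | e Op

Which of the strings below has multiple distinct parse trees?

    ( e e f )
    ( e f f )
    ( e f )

( e f )

( e e f ): 1 tree
( e f f ): 1 tree
( e f ): 2 trees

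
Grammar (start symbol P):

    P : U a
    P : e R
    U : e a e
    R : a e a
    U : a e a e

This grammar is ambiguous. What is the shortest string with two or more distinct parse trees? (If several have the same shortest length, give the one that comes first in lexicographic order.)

e a e a

length 4: e a e a has 2 parse trees

Two derivations of e a e a:
  P ⇒ U a ⇒ e a e a
  P ⇒ e R ⇒ e a e a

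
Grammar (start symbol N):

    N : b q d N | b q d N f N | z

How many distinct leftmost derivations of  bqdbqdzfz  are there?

Parse trees for bqdbqdzfz:
  [N b q d [N b q d [N z] f [N z]]]
  [N b q d [N b q d [N z]] f [N z]]

2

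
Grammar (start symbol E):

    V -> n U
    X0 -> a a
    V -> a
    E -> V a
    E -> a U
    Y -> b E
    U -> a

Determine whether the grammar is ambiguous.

Witness: a a

Derivation 1: E ⇒ V a ⇒ a a
Derivation 2: E ⇒ a U ⇒ a a

Two distinct leftmost derivations for the same string.

Ambiguous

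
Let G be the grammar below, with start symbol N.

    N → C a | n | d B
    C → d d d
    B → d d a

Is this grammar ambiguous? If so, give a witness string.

Ambiguous

Witness: d d d a

Derivation 1: N ⇒ C a ⇒ d d d a
Derivation 2: N ⇒ d B ⇒ d d d a

Two distinct leftmost derivations for the same string.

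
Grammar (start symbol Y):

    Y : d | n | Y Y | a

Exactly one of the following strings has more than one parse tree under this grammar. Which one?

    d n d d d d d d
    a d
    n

d n d d d d d d

d n d d d d d d: 429 trees
a d: 1 tree
n: 1 tree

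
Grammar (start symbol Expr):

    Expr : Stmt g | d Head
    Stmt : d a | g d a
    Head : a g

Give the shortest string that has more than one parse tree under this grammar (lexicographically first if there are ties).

length 3: d a g has 2 parse trees

Two derivations of d a g:
  Expr ⇒ Stmt g ⇒ d a g
  Expr ⇒ d Head ⇒ d a g

d a g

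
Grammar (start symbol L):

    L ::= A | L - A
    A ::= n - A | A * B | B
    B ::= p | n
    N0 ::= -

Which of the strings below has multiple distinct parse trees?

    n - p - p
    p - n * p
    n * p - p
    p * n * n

n - p - p

n - p - p: 2 trees
p - n * p: 1 tree
n * p - p: 1 tree
p * n * n: 1 tree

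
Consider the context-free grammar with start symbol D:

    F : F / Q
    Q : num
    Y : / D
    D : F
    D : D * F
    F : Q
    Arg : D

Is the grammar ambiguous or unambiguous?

Unambiguous

Only D, F, Q are reachable from D; ignoring the rest: The grammar is stratified — D handles '*' (left-recursive), F handles '/', Q atoms. Each operator has a fixed associativity and precedence level, so every string has one parse.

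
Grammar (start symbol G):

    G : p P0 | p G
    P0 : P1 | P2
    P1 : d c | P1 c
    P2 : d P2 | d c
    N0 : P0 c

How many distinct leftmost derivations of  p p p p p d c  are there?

2

Parse trees for p p p p p d c:
  [G p [G p [G p [G p [G p [P0 [P1 d c]]]]]]]
  [G p [G p [G p [G p [G p [P0 [P2 d c]]]]]]]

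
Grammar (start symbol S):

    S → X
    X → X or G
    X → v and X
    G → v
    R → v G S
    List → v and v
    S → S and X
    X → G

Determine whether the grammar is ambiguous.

Witness: v and v

Derivation 1: S ⇒ X ⇒ v and X ⇒ v and G ⇒ v and v
Derivation 2: S ⇒ S and X ⇒ X and X ⇒ G and X ⇒ v and X ⇒ v and G ⇒ v and v

Two distinct leftmost derivations for the same string.

Ambiguous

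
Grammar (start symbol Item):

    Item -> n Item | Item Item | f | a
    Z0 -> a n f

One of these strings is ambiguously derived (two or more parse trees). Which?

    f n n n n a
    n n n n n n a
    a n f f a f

a n f f a f

f n n n n a: 1 tree
n n n n n n a: 1 tree
a n f f a f: 28 trees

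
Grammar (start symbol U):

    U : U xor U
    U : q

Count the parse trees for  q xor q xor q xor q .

5

Parse trees for q xor q xor q xor q:
  [U [U q] xor [U [U q] xor [U [U q] xor [U q]]]]
  [U [U q] xor [U [U [U q] xor [U q]] xor [U q]]]
  [U [U [U q] xor [U q]] xor [U [U q] xor [U q]]]
  [U [U [U q] xor [U [U q] xor [U q]]] xor [U q]]
  [U [U [U [U q] xor [U q]] xor [U q]] xor [U q]]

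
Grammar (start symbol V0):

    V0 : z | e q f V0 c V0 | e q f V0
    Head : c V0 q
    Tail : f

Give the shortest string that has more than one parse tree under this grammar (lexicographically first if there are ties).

e q f e q f z c z

length 1: no string has ≥2 trees
length 4: no string has ≥2 trees
length 6: no string has ≥2 trees
length 7: no string has ≥2 trees
length 9: e q f e q f z c z has 2 parse trees

Two derivations of e q f e q f z c z:
  V0 ⇒ e q f V0 c V0 ⇒ e q f e q f V0 c V0 ⇒ e q f e q f z c V0 ⇒ e q f e q f z c z
  V0 ⇒ e q f V0 ⇒ e q f e q f V0 c V0 ⇒ e q f e q f z c V0 ⇒ e q f e q f z c z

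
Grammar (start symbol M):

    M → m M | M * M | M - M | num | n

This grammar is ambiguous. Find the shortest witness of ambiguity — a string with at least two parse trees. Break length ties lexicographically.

m n * n

length 1: no string has ≥2 trees
length 2: no string has ≥2 trees
length 3: no string has ≥2 trees
length 4: m n * n has 2 parse trees

Two derivations of m n * n:
  M ⇒ m M ⇒ m M * M ⇒ m n * M ⇒ m n * n
  M ⇒ M * M ⇒ m M * M ⇒ m n * M ⇒ m n * n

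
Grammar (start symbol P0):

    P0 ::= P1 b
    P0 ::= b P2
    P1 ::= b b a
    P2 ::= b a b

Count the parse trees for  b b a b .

Parse trees for b b a b:
  [P0 [P1 b b a] b]
  [P0 b [P2 b a b]]

2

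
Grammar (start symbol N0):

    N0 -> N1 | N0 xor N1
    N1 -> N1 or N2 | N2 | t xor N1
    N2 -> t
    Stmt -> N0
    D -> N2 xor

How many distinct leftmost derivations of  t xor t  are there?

Parse trees for t xor t:
  [N0 [N1 t xor [N1 [N2 t]]]]
  [N0 [N0 [N1 [N2 t]]] xor [N1 [N2 t]]]

2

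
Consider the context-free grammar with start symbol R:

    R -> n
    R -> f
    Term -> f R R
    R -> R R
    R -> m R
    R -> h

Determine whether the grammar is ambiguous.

Ambiguous

Witness: f f f

Derivation 1: R ⇒ R R ⇒ f R ⇒ f R R ⇒ f f R ⇒ f f f
Derivation 2: R ⇒ R R ⇒ R R R ⇒ f R R ⇒ f f R ⇒ f f f

Two distinct leftmost derivations for the same string.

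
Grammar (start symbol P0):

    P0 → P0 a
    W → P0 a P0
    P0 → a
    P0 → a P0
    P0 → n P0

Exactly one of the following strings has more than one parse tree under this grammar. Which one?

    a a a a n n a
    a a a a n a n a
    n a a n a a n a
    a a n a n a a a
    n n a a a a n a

a a a a n n a: 1 tree
a a a a n a n a: 1 tree
n a a n a a n a: 1 tree
a a n a n a a a: 29 trees
n n a a a a n a: 1 tree

a a n a n a a a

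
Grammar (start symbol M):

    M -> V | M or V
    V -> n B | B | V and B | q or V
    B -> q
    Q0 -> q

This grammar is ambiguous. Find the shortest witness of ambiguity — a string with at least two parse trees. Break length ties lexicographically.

length 1: no string has ≥2 trees
length 2: no string has ≥2 trees
length 3: q or q has 2 parse trees

Two derivations of q or q:
  M ⇒ V ⇒ q or V ⇒ q or B ⇒ q or q
  M ⇒ M or V ⇒ V or V ⇒ B or V ⇒ q or V ⇒ q or B ⇒ q or q

q or q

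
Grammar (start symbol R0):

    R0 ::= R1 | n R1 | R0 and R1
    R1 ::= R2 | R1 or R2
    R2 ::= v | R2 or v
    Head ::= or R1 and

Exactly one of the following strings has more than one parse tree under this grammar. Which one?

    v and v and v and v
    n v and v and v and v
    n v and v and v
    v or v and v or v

v and v and v and v: 1 tree
n v and v and v and v: 1 tree
n v and v and v: 1 tree
v or v and v or v: 4 trees

v or v and v or v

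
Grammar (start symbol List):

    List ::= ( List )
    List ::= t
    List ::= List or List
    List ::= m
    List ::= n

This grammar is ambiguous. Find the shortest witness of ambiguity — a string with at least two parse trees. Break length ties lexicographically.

m or m or m

length 1: no string has ≥2 trees
length 3: no string has ≥2 trees
length 5: m or m or m has 2 parse trees

Two derivations of m or m or m:
  List ⇒ List or List ⇒ List or List or List ⇒ m or List or List ⇒ m or m or List ⇒ m or m or m
  List ⇒ List or List ⇒ m or List ⇒ m or List or List ⇒ m or m or List ⇒ m or m or m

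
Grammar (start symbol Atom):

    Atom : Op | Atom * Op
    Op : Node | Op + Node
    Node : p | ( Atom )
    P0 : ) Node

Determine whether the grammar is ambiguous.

(P0 is unreachable from Atom, so its rules don't affect L(Atom).) Atom → Atom * Op | Op  ;  Op → Op + Node | Node  — a left-associative chain with Node at the bottom. Each string factors uniquely by precedence.

Unambiguous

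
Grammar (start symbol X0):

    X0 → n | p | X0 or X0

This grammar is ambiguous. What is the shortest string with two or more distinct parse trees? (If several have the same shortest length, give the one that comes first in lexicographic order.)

n or n or n

length 1: no string has ≥2 trees
length 3: no string has ≥2 trees
length 5: n or n or n has 2 parse trees

Two derivations of n or n or n:
  X0 ⇒ X0 or X0 ⇒ n or X0 ⇒ n or X0 or X0 ⇒ n or n or X0 ⇒ n or n or n
  X0 ⇒ X0 or X0 ⇒ X0 or X0 or X0 ⇒ n or X0 or X0 ⇒ n or n or X0 ⇒ n or n or n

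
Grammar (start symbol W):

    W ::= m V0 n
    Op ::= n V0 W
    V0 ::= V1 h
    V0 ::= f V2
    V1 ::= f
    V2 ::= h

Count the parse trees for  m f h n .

2

Parse trees for m f h n:
  [W m [V0 [V1 f] h] n]
  [W m [V0 f [V2 h]] n]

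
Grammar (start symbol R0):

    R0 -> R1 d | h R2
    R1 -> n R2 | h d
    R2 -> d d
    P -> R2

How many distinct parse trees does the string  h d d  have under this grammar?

2

Parse trees for h d d:
  [R0 [R1 h d] d]
  [R0 h [R2 d d]]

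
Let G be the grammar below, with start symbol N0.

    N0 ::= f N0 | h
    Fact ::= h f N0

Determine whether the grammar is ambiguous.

(Fact is unreachable from N0, so its rules don't affect L(N0).) Restricted to the reachable nonterminals, every rule has the form A → t or A → t B, and no two rules for the same A share a first terminal. The grammar encodes a DFA — one run per string.

Unambiguous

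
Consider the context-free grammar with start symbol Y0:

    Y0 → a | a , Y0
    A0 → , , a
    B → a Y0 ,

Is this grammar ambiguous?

Only Y0 is reachable from Y0; ignoring the rest: The reachable grammar is A → atom sep A | atom. Each atom is followed by either the separator (recurse) or end-of-string (stop) — no choice point.

Unambiguous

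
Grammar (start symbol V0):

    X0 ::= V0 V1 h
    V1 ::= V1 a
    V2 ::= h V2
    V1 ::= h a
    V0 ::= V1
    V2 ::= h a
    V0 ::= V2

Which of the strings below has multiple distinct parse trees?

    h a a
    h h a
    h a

h a

h a a: 1 tree
h h a: 1 tree
h a: 2 trees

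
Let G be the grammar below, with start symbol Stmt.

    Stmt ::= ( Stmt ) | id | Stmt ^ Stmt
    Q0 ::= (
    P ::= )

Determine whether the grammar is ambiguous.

Ambiguous

Witness: id ^ id ^ id

Derivation 1: Stmt ⇒ Stmt ^ Stmt ⇒ id ^ Stmt ⇒ id ^ Stmt ^ Stmt ⇒ id ^ id ^ Stmt ⇒ id ^ id ^ id
Derivation 2: Stmt ⇒ Stmt ^ Stmt ⇒ Stmt ^ Stmt ^ Stmt ⇒ id ^ Stmt ^ Stmt ⇒ id ^ id ^ Stmt ⇒ id ^ id ^ id

Two distinct leftmost derivations for the same string.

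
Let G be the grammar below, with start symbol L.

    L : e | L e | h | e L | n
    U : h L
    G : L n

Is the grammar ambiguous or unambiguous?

Ambiguous

Witness: e e

Derivation 1: L ⇒ L e ⇒ e e
Derivation 2: L ⇒ e L ⇒ e e

Two distinct leftmost derivations for the same string.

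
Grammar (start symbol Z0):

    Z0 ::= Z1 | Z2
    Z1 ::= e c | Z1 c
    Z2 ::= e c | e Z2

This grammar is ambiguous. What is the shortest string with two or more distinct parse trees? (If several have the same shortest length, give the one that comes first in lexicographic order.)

e c

length 2: e c has 2 parse trees

Two derivations of e c:
  Z0 ⇒ Z1 ⇒ e c
  Z0 ⇒ Z2 ⇒ e c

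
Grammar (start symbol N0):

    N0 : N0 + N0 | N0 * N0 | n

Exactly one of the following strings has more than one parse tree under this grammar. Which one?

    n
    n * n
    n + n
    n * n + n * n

n: 1 tree
n * n: 1 tree
n + n: 1 tree
n * n + n * n: 5 trees

n * n + n * n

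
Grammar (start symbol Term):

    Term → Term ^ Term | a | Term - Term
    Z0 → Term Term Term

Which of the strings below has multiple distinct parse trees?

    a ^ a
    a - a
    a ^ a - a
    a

a ^ a: 1 tree
a - a: 1 tree
a ^ a - a: 2 trees
a: 1 tree

a ^ a - a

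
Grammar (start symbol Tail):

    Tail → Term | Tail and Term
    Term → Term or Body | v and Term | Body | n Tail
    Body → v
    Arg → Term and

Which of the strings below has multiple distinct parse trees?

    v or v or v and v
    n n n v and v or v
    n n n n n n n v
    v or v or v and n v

v or v or v and v: 1 tree
n n n v and v or v: 15 trees
n n n n n n n v: 1 tree
v or v or v and n v: 1 tree

n n n v and v or v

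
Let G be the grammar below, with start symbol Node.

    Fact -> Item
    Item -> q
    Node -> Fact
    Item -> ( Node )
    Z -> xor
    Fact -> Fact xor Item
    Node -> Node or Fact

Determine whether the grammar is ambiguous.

Unambiguous

Only Node, Fact, Item are reachable from Node; ignoring the rest: This is a standard precedence ladder (Node over Fact over Item), with each level left-recursive on its own operator ('or' at Node, 'xor' at Fact). That structure is LR(1), hence unambiguous.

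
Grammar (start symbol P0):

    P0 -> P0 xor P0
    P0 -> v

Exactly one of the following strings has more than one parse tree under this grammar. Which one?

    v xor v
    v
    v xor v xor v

v xor v: 1 tree
v: 1 tree
v xor v xor v: 2 trees

v xor v xor v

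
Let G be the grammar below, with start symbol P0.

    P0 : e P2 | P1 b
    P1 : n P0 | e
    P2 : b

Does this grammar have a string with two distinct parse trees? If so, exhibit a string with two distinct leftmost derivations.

Ambiguous

Witness: e b

Derivation 1: P0 ⇒ e P2 ⇒ e b
Derivation 2: P0 ⇒ P1 b ⇒ e b

Two distinct leftmost derivations for the same string.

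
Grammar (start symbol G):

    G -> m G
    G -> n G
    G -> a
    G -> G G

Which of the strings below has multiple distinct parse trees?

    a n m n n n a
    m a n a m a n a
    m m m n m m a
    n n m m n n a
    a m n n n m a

m a n a m a n a

a n m n n n a: 1 tree
m a n a m a n a: 30 trees
m m m n m m a: 1 tree
n n m m n n a: 1 tree
a m n n n m a: 1 tree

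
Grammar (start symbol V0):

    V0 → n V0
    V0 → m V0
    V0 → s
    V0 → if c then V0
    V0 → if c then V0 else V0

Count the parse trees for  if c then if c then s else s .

2

Parse trees for if c then if c then s else s:
  [V0 if c then [V0 if c then [V0 s] else [V0 s]]]
  [V0 if c then [V0 if c then [V0 s]] else [V0 s]]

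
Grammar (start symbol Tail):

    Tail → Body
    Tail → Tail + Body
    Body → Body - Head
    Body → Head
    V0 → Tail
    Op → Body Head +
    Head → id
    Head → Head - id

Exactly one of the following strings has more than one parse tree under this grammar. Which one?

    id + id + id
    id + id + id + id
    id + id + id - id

id + id + id - id

id + id + id: 1 tree
id + id + id + id: 1 tree
id + id + id - id: 2 trees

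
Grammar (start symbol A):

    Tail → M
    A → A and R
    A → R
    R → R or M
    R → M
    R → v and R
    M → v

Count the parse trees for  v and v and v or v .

Parse trees for v and v and v or v:
  [A [A [R [M v]]] and [R [R v and [R [M v]]] or [M v]]]
  [A [A [R [M v]]] and [R v and [R [R [M v]] or [M v]]]]
  [A [A [A [R [M v]]] and [R [M v]]] and [R [R [M v]] or [M v]]]
  [A [A [R v and [R [M v]]]] and [R [R [M v]] or [M v]]]
  [A [R [R v and [R v and [R [M v]]]] or [M v]]]
  [A [R v and [R [R v and [R [M v]]] or [M v]]]]
  [A [R v and [R v and [R [R [M v]] or [M v]]]]]

7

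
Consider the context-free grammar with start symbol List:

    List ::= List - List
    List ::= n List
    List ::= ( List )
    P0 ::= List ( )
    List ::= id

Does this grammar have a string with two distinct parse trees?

Witness: n id - id

Derivation 1: List ⇒ List - List ⇒ n List - List ⇒ n id - List ⇒ n id - id
Derivation 2: List ⇒ n List ⇒ n List - List ⇒ n id - List ⇒ n id - id

Two distinct leftmost derivations for the same string.

Ambiguous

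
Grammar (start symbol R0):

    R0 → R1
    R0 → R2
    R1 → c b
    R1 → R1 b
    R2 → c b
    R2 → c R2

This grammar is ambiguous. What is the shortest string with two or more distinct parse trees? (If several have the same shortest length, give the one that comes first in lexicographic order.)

length 2: c b has 2 parse trees

Two derivations of c b:
  R0 ⇒ R1 ⇒ c b
  R0 ⇒ R2 ⇒ c b

c b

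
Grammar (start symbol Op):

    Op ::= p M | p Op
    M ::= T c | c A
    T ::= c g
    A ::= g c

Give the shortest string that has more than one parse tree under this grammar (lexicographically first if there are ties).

length 4: p c g c has 2 parse trees

Two derivations of p c g c:
  Op ⇒ p M ⇒ p T c ⇒ p c g c
  Op ⇒ p M ⇒ p c A ⇒ p c g c

p c g c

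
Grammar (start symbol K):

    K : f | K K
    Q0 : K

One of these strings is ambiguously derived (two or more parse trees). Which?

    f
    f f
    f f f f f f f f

f: 1 tree
f f: 1 tree
f f f f f f f f: 429 trees

f f f f f f f f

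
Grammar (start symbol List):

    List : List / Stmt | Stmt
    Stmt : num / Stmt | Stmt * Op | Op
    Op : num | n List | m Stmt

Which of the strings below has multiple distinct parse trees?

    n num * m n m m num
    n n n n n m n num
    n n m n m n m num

n num * m n m m num: 2 trees
n n n n n m n num: 1 tree
n n m n m n m num: 1 tree

n num * m n m m num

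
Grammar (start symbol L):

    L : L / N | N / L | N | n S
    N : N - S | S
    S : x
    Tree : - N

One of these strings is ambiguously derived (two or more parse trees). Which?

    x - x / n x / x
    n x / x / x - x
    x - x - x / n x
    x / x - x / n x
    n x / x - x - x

x - x / n x / x: 2 trees
n x / x / x - x: 1 tree
x - x - x / n x: 1 tree
x / x - x / n x: 1 tree
n x / x - x - x: 1 tree

x - x / n x / x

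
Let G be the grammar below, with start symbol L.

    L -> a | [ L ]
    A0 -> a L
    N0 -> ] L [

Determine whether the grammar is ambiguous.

Unambiguous

(A0, N0 are unreachable from L, so their rules don't affect L(L).) Each string is a nest of matched brackets around a single atom. An opening bracket forces the recursive rule; an atom forces the base rule.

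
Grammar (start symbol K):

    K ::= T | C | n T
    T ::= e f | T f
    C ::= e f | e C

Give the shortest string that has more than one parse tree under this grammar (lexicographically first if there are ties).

e f

length 2: e f has 2 parse trees

Two derivations of e f:
  K ⇒ T ⇒ e f
  K ⇒ C ⇒ e f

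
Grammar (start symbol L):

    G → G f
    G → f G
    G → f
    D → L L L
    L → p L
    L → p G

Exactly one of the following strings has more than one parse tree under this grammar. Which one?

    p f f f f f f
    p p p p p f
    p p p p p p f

p f f f f f f: 32 trees
p p p p p f: 1 tree
p p p p p p f: 1 tree

p f f f f f f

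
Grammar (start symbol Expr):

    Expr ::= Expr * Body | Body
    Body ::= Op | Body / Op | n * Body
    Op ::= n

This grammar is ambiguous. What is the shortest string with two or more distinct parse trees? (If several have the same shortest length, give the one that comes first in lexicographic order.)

length 1: no string has ≥2 trees
length 3: n * n has 2 parse trees

Two derivations of n * n:
  Expr ⇒ Expr * Body ⇒ Body * Body ⇒ Op * Body ⇒ n * Body ⇒ n * Op ⇒ n * n
  Expr ⇒ Body ⇒ n * Body ⇒ n * Op ⇒ n * n

n * n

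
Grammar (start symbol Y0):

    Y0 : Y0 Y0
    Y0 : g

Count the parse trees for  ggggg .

Parse trees for ggggg (showing first 6 of 14):
  [Y0 [Y0 g] [Y0 [Y0 g] [Y0 [Y0 g] [Y0 [Y0 g] [Y0 g]]]]]
  [Y0 [Y0 g] [Y0 [Y0 g] [Y0 [Y0 [Y0 g] [Y0 g]] [Y0 g]]]]
  [Y0 [Y0 g] [Y0 [Y0 [Y0 g] [Y0 g]] [Y0 [Y0 g] [Y0 g]]]]
  [Y0 [Y0 g] [Y0 [Y0 [Y0 g] [Y0 [Y0 g] [Y0 g]]] [Y0 g]]]
  [Y0 [Y0 g] [Y0 [Y0 [Y0 [Y0 g] [Y0 g]] [Y0 g]] [Y0 g]]]
  [Y0 [Y0 [Y0 g] [Y0 g]] [Y0 [Y0 g] [Y0 [Y0 g] [Y0 g]]]]

14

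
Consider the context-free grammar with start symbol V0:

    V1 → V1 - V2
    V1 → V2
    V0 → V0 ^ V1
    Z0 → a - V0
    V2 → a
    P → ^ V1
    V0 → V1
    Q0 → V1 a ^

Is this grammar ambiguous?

(Q0, Z0, P are unreachable from V0, so their rules don't affect L(V0).) V0 → V0 ^ V1 | V1  ;  V1 → V1 - V2 | V2  — a left-associative chain with V2 at the bottom. Each string factors uniquely by precedence.

Unambiguous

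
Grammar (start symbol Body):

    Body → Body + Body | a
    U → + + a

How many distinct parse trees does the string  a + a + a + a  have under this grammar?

Parse trees for a + a + a + a:
  [Body [Body a] + [Body [Body a] + [Body [Body a] + [Body a]]]]
  [Body [Body a] + [Body [Body [Body a] + [Body a]] + [Body a]]]
  [Body [Body [Body a] + [Body a]] + [Body [Body a] + [Body a]]]
  [Body [Body [Body a] + [Body [Body a] + [Body a]]] + [Body a]]
  [Body [Body [Body [Body a] + [Body a]] + [Body a]] + [Body a]]

5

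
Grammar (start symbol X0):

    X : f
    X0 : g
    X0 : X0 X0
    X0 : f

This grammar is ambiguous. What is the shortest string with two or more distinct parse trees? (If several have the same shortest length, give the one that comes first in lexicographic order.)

length 1: no string has ≥2 trees
length 2: no string has ≥2 trees
length 3: f f f has 2 parse trees

Two derivations of f f f:
  X0 ⇒ X0 X0 ⇒ X0 X0 X0 ⇒ f X0 X0 ⇒ f f X0 ⇒ f f f
  X0 ⇒ X0 X0 ⇒ f X0 ⇒ f X0 X0 ⇒ f f X0 ⇒ f f f

f f f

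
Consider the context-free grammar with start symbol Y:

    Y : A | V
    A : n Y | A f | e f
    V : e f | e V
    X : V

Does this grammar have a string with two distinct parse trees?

Ambiguous

Witness: e f

Derivation 1: Y ⇒ A ⇒ e f
Derivation 2: Y ⇒ V ⇒ e f

Two distinct leftmost derivations for the same string.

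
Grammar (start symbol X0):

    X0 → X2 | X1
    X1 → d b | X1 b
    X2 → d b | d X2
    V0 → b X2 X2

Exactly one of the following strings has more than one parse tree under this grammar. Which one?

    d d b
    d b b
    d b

d b

d d b: 1 tree
d b b: 1 tree
d b: 2 trees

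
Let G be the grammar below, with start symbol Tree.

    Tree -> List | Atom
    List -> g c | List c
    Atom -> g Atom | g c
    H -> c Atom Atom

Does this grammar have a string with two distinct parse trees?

Ambiguous

Witness: g c

Derivation 1: Tree ⇒ List ⇒ g c
Derivation 2: Tree ⇒ Atom ⇒ g c

Two distinct leftmost derivations for the same string.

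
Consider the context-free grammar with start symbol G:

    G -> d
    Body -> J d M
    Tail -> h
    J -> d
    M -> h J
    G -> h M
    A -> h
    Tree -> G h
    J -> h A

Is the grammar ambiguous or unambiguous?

Unambiguous

(Tree, Body, Tail are unreachable from G, so their rules don't affect L(G).) Restricted to the reachable nonterminals, every rule has the form A → t or A → t B, and no two rules for the same A share a first terminal. The grammar encodes a DFA — one run per string.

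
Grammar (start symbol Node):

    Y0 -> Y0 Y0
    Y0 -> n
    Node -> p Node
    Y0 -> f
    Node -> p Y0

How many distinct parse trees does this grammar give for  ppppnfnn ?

5

Parse trees for ppppnfnn:
  [Node p [Node p [Node p [Node p [Y0 [Y0 n] [Y0 [Y0 f] [Y0 [Y0 n] [Y0 n]]]]]]]]
  [Node p [Node p [Node p [Node p [Y0 [Y0 n] [Y0 [Y0 [Y0 f] [Y0 n]] [Y0 n]]]]]]]
  [Node p [Node p [Node p [Node p [Y0 [Y0 [Y0 n] [Y0 f]] [Y0 [Y0 n] [Y0 n]]]]]]]
  [Node p [Node p [Node p [Node p [Y0 [Y0 [Y0 n] [Y0 [Y0 f] [Y0 n]]] [Y0 n]]]]]]
  [Node p [Node p [Node p [Node p [Y0 [Y0 [Y0 [Y0 n] [Y0 f]] [Y0 n]] [Y0 n]]]]]]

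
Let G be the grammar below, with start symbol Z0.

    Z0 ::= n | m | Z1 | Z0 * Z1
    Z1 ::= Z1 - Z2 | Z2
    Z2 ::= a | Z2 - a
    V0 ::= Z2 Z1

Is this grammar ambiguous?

Ambiguous

Witness: a - a

Derivation 1: Z0 ⇒ Z1 ⇒ Z1 - Z2 ⇒ Z2 - Z2 ⇒ a - Z2 ⇒ a - a
Derivation 2: Z0 ⇒ Z1 ⇒ Z2 ⇒ Z2 - a ⇒ a - a

Two distinct leftmost derivations for the same string.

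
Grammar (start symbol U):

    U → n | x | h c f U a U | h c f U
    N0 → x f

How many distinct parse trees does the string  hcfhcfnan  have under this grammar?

2

Parse trees for hcfhcfnan:
  [U h c f [U h c f [U n]] a [U n]]
  [U h c f [U h c f [U n] a [U n]]]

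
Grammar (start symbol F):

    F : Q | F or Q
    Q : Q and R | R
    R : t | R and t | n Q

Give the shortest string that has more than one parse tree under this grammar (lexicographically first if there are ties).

length 1: no string has ≥2 trees
length 2: no string has ≥2 trees
length 3: t and t has 2 parse trees

Two derivations of t and t:
  F ⇒ Q ⇒ Q and R ⇒ R and R ⇒ t and R ⇒ t and t
  F ⇒ Q ⇒ R ⇒ R and t ⇒ t and t

t and t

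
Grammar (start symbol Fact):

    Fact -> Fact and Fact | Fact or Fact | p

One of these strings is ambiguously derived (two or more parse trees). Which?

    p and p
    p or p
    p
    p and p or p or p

p and p: 1 tree
p or p: 1 tree
p: 1 tree
p and p or p or p: 5 trees

p and p or p or p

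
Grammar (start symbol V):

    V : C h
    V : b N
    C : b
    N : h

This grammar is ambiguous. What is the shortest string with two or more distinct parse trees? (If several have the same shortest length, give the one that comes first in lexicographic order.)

b h

length 2: b h has 2 parse trees

Two derivations of b h:
  V ⇒ C h ⇒ b h
  V ⇒ b N ⇒ b h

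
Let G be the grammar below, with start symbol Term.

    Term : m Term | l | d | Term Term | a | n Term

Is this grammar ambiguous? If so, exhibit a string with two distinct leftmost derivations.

Witness: a a a

Derivation 1: Term ⇒ Term Term ⇒ Term Term Term ⇒ a Term Term ⇒ a a Term ⇒ a a a
Derivation 2: Term ⇒ Term Term ⇒ a Term ⇒ a Term Term ⇒ a a Term ⇒ a a a

Two distinct leftmost derivations for the same string.

Ambiguous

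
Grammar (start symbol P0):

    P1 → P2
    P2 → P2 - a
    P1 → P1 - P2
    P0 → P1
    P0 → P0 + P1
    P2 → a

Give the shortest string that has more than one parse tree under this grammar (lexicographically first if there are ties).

a - a

length 1: no string has ≥2 trees
length 3: a - a has 2 parse trees

Two derivations of a - a:
  P0 ⇒ P1 ⇒ P2 ⇒ P2 - a ⇒ a - a
  P0 ⇒ P1 ⇒ P1 - P2 ⇒ P2 - P2 ⇒ a - P2 ⇒ a - a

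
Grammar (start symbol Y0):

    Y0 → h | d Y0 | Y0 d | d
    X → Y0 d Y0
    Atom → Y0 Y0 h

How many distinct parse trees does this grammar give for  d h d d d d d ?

Parse trees for d h d d d d d:
  [Y0 d [Y0 [Y0 [Y0 [Y0 [Y0 [Y0 h] d] d] d] d] d]]
  [Y0 [Y0 d [Y0 [Y0 [Y0 [Y0 [Y0 h] d] d] d] d]] d]
  [Y0 [Y0 [Y0 d [Y0 [Y0 [Y0 [Y0 h] d] d] d]] d] d]
  [Y0 [Y0 [Y0 [Y0 d [Y0 [Y0 [Y0 h] d] d]] d] d] d]
  [Y0 [Y0 [Y0 [Y0 [Y0 d [Y0 [Y0 h] d]] d] d] d] d]
  [Y0 [Y0 [Y0 [Y0 [Y0 [Y0 d [Y0 h]] d] d] d] d] d]

6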